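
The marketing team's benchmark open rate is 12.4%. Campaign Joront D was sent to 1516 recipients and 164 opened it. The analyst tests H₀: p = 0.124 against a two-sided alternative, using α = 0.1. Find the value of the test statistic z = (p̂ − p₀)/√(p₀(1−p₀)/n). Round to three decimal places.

z = -1.869

p̂ = 164/1516 = 0.108179.
SE = √(p₀(1−p₀)/n) = √(0.10862/1516) = 0.008465.
z = (0.108179 − 0.124)/0.008465 = -0.015821/0.008465 = -1.869.
p-value = 2·P(Z > 1.869) ≈ 0.0616. With α = 0.1, reject H₀.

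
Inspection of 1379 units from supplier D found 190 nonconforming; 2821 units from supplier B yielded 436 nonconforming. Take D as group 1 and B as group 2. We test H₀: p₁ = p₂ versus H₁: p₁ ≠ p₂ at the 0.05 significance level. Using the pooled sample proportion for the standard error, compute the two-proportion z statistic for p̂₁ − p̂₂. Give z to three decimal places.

p̂₁ = 190/1379 = 0.137781, p̂₂ = 436/2821 = 0.154555.
Pooled p̂ = (190+436)/(1379+2821) = 626/4200 = 0.149048.
SE = √(p̂(1−p̂)(1/n₁+1/n₂)) = √(0.149048·0.850952·0.00107965) = √(0.000136934) = 0.011702.
z = (0.137781 − 0.154555)/0.011702 = -0.016774/0.011702 = -1.433.
p-value = 2·P(Z > 1.433) ≈ 0.1517, so at α = 0.05 we fail to reject H₀.

z = -1.433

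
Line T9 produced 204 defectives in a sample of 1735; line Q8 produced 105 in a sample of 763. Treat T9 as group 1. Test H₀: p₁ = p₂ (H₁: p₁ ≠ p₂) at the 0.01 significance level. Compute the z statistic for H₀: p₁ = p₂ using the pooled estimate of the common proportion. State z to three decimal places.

z = -1.401

p̂₁ = 204/1735 = 0.11758, p̂₂ = 105/763 = 0.13761.
Pooled p̂ = (204+105)/(1735+763) = 309/2498 = 0.12370.
SE = √(p̂(1−p̂)(1/n₁+1/n₂)) = √(0.12370·0.87630·0.00188698) = √(0.000204544) = 0.01430.
z = (0.11758 − 0.13761)/0.01430 = -0.02003/0.01430 = -1.401.
p-value = 2·P(Z > 1.401) ≈ 0.1612, so at α = 0.01 we fail to reject H₀.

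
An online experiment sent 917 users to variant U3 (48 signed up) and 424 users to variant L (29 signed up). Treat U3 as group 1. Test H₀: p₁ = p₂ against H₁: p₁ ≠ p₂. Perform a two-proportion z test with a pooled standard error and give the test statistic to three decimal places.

z = -1.175

p̂₁ = 48/917 = 0.052345, p̂₂ = 29/424 = 0.068396.
Pooled p̂ = (48+29)/(917+424) = 77/1341 = 0.057420.
SE = √(0.0541228 × 0.003449) = 0.013663.
z = (0.052345 − 0.068396)/0.013663 = -0.016051/0.013663 = -1.175.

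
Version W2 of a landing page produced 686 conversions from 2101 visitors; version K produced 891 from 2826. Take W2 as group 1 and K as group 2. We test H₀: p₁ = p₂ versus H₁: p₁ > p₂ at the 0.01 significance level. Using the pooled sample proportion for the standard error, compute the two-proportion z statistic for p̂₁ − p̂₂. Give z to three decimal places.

z = 0.835

p̂₁ = 686/2101 ≈ 0.32651, p̂₂ = 891/2826 ≈ 0.31529.
Pooled p̂ = (686+891)/(2101+2826) = 1577/4927 = 0.32007.
SE = √(p̂(1−p̂)(1/n₁+1/n₂)) = √(0.32007·0.67993·0.000829821) = √(0.000180591) = 0.01344.
z = (0.32651 − 0.31529)/0.01344 = 0.01122/0.01344 = 0.835.
p-value = P(Z > 0.835) ≈ 0.2018, so at α = 0.01 we fail to reject H₀.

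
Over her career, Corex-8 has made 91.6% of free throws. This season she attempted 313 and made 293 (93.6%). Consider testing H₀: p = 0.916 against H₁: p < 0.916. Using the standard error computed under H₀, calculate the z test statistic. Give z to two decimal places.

p̂ = 293/313 ≈ 0.9361.
Standard error under H₀: √(0.916×0.084/313) = 0.0157.
z = (0.9361 − 0.916)/0.0157 = 0.0201/0.0157 = 1.28.

z = 1.28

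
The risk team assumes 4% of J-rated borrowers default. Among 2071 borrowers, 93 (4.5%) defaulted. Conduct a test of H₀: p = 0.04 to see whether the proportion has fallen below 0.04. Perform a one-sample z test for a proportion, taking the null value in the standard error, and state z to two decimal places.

z = 1.14

p̂ = 93/2071 = 0.0449.
SE = √(p₀(1−p₀)/n) = √(0.0384/2071) = 0.0043.
z = (0.0449 − 0.04)/0.0043 = 0.0049/0.0043 = 1.14.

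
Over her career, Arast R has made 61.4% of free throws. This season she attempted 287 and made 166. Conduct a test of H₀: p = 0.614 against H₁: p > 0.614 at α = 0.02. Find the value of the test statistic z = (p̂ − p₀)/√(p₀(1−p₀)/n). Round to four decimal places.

p̂ = 166/287 = 0.578397.
Under H₀, SE = √(0.614·0.386/287) = √(0.000825798) = 0.028737.
z = (0.578397 − 0.614)/0.028737 = -0.035603/0.028737 = -1.2389.
p-value = P(Z > -1.239) ≈ 0.8923; since p > α = 0.02, fail to reject H₀.

z = -1.2389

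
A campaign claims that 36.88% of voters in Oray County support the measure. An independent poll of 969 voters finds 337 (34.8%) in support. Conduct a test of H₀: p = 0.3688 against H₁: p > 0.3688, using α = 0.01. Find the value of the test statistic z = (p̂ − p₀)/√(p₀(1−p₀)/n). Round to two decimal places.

z = -1.36

p̂ = 337/969 ≈ 0.34778.
Under H₀, SE = √(0.3688·0.6312/969) = √(0.000240234) = 0.01550.
z = (0.34778 − 0.3688)/0.01550 = -0.02102/0.01550 = -1.36.
p-value = P(Z > -1.356) ≈ 0.9125. With α = 0.01, fail to reject H₀.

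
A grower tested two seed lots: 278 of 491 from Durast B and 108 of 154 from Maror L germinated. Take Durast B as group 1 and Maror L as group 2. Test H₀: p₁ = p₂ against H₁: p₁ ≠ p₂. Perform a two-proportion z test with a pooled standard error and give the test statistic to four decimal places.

p̂₁ = 278/491 = 0.5661914, p̂₂ = 108/154 = 0.7012987.
Pooled p̂ = (278+108)/(491+154) = 386/645 = 0.5984496.
SE = √(0.240308 × 0.00853017) = 0.0452754.
z = (0.5661914 − 0.7012987)/0.0452754 = -0.1351073/0.0452754 = -2.9841.

z = -2.9841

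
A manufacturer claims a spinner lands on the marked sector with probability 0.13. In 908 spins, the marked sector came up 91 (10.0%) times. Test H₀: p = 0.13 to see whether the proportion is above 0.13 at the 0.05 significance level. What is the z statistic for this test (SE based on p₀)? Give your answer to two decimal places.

p̂ = 91/908 = 0.10022.
Under H₀, SE = √(0.13·0.87/908) = √(0.000124559) = 0.01116.
z = (0.10022 − 0.13)/0.01116 = -0.02978/0.01116 = -2.67.
p-value = P(Z > -2.668) ≈ 0.9962, so at α = 0.05 we fail to reject H₀.

z = -2.67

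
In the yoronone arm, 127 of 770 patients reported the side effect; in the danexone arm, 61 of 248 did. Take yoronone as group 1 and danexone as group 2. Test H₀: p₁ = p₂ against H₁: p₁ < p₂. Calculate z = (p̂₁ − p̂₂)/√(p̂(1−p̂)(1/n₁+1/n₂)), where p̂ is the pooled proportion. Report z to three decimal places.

p̂₁ = 127/770 = 0.16494, p̂₂ = 61/248 = 0.24597.
Pooled p̂ = (127+61)/(770+248) = 188/1018 = 0.18468.
SE = √(p̂(1−p̂)(1/n₁+1/n₂)) = √(0.18468·0.81532·0.00533096) = √(0.000802686) = 0.02833.
z = (0.16494 − 0.24597)/0.02833 = -0.08103/0.02833 = -2.860.
p-value = P(Z < -2.860) ≈ 0.0021.

z = -2.860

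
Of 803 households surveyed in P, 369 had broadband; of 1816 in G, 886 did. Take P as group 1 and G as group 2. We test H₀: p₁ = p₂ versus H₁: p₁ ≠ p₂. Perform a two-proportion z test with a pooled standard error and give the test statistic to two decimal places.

z = -1.34

p̂₁ = 369/803 = 0.4595, p̂₂ = 886/1816 = 0.4879.
Pooled p̂ = (369+886)/(803+1816) = 1255/2619 = 0.4792.
SE = √(p̂(1−p̂)(1/n₁+1/n₂)) = √(0.4792·0.5208·0.00179599) = √(0.00044822) = 0.0212.
z = (0.4595 − 0.4879)/0.0212 = -0.0284/0.0212 = -1.34.
p-value = 2·P(Z > 1.339) ≈ 0.1804.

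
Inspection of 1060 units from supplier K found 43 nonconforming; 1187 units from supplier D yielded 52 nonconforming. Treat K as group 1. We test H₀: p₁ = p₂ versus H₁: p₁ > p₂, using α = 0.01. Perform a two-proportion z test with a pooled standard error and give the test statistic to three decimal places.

p̂₁ = 43/1060 ≈ 0.04057, p̂₂ = 52/1187 ≈ 0.04381.
Pooled p̂ = (43+52)/(1060+1187) = 95/2247 = 0.04228.
SE = √(p̂(1−p̂)(1/n₁+1/n₂)) = √(0.04228·0.95772·0.00178586) = √(7.23113e-05) = 0.00850.
z = (0.04057 − 0.04381)/0.00850 = -0.00324/0.00850 = -0.381.
p-value = P(Z > -0.381) ≈ 0.6485; since p > α = 0.01, fail to reject H₀.

z = -0.381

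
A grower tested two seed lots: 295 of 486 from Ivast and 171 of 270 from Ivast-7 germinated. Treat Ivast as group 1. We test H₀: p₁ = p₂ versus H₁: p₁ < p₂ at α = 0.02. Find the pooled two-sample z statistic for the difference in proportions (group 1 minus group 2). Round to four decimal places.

p̂₁ = 295/486 = 0.606996, p̂₂ = 171/270 = 0.633333.
Pooled p̂ = (295+171)/(486+270) = 466/756 = 0.616402.
SE = √(0.236451 × 0.00576132) = 0.036909.
z = (0.606996 − 0.633333)/0.036909 = -0.026337/0.036909 = -0.7136.
p-value = P(Z < -0.714) ≈ 0.2377, so at α = 0.02 we fail to reject H₀.

z = -0.7136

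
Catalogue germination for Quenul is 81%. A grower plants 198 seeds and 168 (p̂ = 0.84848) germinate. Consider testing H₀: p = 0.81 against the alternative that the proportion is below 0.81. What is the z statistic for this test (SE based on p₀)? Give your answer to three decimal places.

p̂ = 168/198 ≈ 0.84848.
SE = √(p₀(1−p₀)/n) = √(0.1539/198) = 0.02788.
z = (0.84848 − 0.81)/0.02788 = 0.03848/0.02788 = 1.380.
p-value = P(Z < 1.380) ≈ 0.9163.

z = 1.380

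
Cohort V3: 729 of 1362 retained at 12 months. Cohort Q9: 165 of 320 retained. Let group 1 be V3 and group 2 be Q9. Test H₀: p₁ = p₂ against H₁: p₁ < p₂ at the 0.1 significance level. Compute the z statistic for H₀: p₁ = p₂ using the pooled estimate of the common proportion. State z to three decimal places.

z = 0.633

p̂₁ = 729/1362 ≈ 0.53524, p̂₂ = 165/320 ≈ 0.51562.
Pooled p̂ = (729+165)/(1362+320) = 894/1682 = 0.53151.
SE = √(0.249007 × 0.00385921) = 0.03100.
z = (0.53524 − 0.51562)/0.03100 = 0.01962/0.03100 = 0.633.
p-value = P(Z < 0.633) ≈ 0.7366, so at α = 0.1 we fail to reject H₀.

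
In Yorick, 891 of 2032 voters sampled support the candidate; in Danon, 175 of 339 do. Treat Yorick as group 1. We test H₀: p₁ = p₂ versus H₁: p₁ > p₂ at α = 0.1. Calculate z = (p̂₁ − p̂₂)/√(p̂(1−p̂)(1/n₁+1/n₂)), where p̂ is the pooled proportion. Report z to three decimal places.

z = -2.664

p̂₁ = 891/2032 = 0.43848, p̂₂ = 175/339 = 0.51622.
Pooled p̂ = (891+175)/(2032+339) = 1066/2371 = 0.44960.
SE = √(p̂(1−p̂)(1/n₁+1/n₂)) = √(0.44960·0.55040·0.00344198) = √(0.000851751) = 0.02918.
z = (0.43848 − 0.51622)/0.02918 = -0.07774/0.02918 = -2.664.
p-value = P(Z > -2.664) ≈ 0.9961, so at α = 0.1 we fail to reject H₀.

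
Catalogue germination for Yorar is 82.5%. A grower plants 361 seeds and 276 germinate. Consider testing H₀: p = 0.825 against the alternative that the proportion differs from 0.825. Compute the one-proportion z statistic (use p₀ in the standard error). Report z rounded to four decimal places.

p̂ = 276/361 ≈ 0.7645429.
Standard error under H₀: √(0.825×0.175/361) = 0.0199983.
z = (0.7645429 − 0.825)/0.0199983 = -0.0604571/0.0199983 = -3.0231.

z = -3.0231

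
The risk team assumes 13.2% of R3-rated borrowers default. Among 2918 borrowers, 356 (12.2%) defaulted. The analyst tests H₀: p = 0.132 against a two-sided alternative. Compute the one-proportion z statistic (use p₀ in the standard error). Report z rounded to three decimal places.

z = -1.596

p̂ = 356/2918 ≈ 0.122001.
SE = √(p₀(1−p₀)/n) = √(0.11458/2918) = 0.006266.
z = (0.122001 − 0.132)/0.006266 = -0.009999/0.006266 = -1.596.
p-value = 2·P(Z > 1.596) ≈ 0.1106.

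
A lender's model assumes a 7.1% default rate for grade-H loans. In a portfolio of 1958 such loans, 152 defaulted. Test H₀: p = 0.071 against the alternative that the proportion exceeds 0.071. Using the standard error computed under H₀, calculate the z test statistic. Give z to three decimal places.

z = 1.142

p̂ = 152/1958 = 0.077630.
SE = √(p₀(1−p₀)/n) = √(0.065959/1958) = 0.005804.
z = (0.077630 − 0.071)/0.005804 = 0.006630/0.005804 = 1.142.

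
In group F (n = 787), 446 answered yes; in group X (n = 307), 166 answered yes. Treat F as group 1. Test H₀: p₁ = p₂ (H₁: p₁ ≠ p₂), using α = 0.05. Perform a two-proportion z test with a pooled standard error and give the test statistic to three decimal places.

z = 0.778

p̂₁ = 446/787 = 0.56671, p̂₂ = 166/307 = 0.54072.
Pooled p̂ = (446+166)/(787+307) = 612/1094 = 0.55941.
SE = √(0.24647 × 0.00452798) = 0.03341.
z = (0.56671 − 0.54072)/0.03341 = 0.02599/0.03341 = 0.778.
p-value = 2·P(Z > 0.778) ≈ 0.4365. With α = 0.05, fail to reject H₀.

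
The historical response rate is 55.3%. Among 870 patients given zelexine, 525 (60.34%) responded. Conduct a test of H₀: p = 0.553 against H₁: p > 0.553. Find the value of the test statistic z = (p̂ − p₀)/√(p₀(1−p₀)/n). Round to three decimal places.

p̂ = 525/870 = 0.603448.
SE = √(p₀(1−p₀)/n) = √(0.24719/870) = 0.016856.
z = (0.603448 − 0.553)/0.016856 = 0.050448/0.016856 = 2.993.

z = 2.993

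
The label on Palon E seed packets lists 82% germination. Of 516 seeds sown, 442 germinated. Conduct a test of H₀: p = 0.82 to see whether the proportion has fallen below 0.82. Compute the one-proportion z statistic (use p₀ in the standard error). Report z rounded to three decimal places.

z = 2.163

p̂ = 442/516 = 0.856589.
Standard error under H₀: √(0.82×0.18/516) = 0.016913.
z = (0.856589 − 0.82)/0.016913 = 0.036589/0.016913 = 2.163.
p-value = P(Z < 2.163) ≈ 0.9847.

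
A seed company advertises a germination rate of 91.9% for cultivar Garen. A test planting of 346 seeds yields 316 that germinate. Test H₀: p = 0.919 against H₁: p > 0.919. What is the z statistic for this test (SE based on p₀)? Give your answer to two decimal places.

p̂ = 316/346 = 0.9133.
SE = √(p₀(1−p₀)/n) = √(0.074439/346) = 0.0147.
z = (0.9133 − 0.919)/0.0147 = -0.0057/0.0147 = -0.39.
p-value = P(Z > -0.389) ≈ 0.6513.

z = -0.39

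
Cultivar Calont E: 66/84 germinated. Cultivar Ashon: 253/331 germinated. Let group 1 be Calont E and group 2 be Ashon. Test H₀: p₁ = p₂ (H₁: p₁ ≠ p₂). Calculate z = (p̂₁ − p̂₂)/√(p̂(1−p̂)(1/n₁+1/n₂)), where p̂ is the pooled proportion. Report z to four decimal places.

z = 0.4147

p̂₁ = 66/84 ≈ 0.785714, p̂₂ = 253/331 ≈ 0.764350.
Pooled p̂ = (66+253)/(84+331) = 319/415 = 0.768675.
SE = √(p̂(1−p̂)(1/n₁+1/n₂)) = √(0.768675·0.231325·0.0149259) = √(0.00265403) = 0.051517.
z = (0.785714 − 0.764350)/0.051517 = 0.021364/0.051517 = 0.4147.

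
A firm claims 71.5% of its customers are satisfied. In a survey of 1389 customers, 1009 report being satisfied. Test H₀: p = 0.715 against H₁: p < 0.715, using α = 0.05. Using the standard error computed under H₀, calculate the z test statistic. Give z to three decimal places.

p̂ = 1009/1389 ≈ 0.72642.
SE = √(p₀(1−p₀)/n) = √(0.20378/1389) = 0.01211.
z = (0.72642 − 0.715)/0.01211 = 0.01142/0.01211 = 0.943.
p-value = P(Z < 0.943) ≈ 0.8272; since p > α = 0.05, fail to reject H₀.

z = 0.943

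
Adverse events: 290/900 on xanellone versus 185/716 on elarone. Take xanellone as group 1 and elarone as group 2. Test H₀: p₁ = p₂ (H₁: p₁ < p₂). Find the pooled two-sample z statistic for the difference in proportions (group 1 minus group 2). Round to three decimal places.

z = 2.798

p̂₁ = 290/900 = 0.322222, p̂₂ = 185/716 = 0.258380.
Pooled p̂ = (290+185)/(900+716) = 475/1616 = 0.293936.
SE = √(p̂(1−p̂)(1/n₁+1/n₂)) = √(0.293936·0.706064·0.00250776) = √(0.000520454) = 0.022813.
z = (0.322222 − 0.258380)/0.022813 = 0.063842/0.022813 = 2.798.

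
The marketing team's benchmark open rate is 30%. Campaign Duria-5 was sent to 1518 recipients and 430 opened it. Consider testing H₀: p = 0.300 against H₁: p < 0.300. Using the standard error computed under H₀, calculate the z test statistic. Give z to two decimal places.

p̂ = 430/1518 = 0.2833.
SE = √(p₀(1−p₀)/n) = √(0.21/1518) = 0.0118.
z = (0.2833 − 0.3)/0.0118 = -0.0167/0.0118 = -1.42.

z = -1.42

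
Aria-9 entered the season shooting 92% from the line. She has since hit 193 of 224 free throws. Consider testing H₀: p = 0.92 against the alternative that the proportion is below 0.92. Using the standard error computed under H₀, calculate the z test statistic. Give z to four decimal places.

z = -3.2214

p̂ = 193/224 ≈ 0.8616071.
SE = √(p₀(1−p₀)/n) = √(0.0736/224) = 0.0181265.
z = (0.8616071 − 0.92)/0.0181265 = -0.0583929/0.0181265 = -3.2214.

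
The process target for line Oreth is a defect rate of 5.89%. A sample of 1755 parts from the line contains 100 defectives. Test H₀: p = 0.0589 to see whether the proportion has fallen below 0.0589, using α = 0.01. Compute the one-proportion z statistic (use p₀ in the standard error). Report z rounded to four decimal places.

p̂ = 100/1755 ≈ 0.056980.
SE = √(p₀(1−p₀)/n) = √(0.055431/1755) = 0.005620.
z = (0.056980 − 0.0589)/0.005620 = -0.001920/0.005620 = -0.3416.
p-value = P(Z < -0.342) ≈ 0.3663. With α = 0.01, fail to reject H₀.

z = -0.3416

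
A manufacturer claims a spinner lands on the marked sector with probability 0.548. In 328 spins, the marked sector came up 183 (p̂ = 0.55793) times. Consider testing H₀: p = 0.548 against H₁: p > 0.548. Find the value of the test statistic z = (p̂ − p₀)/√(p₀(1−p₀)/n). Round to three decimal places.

z = 0.361

p̂ = 183/328 ≈ 0.55793.
Under H₀, SE = √(0.548·0.452/328) = √(0.000755171) = 0.02748.
z = (0.55793 − 0.548)/0.02748 = 0.00993/0.02748 = 0.361.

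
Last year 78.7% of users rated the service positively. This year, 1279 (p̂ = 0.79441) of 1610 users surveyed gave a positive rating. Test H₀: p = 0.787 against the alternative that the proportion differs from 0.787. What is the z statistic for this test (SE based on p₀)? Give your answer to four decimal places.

z = 0.7262

p̂ = 1279/1610 = 0.794410.
Under H₀, SE = √(0.787·0.213/1610) = √(0.000104119) = 0.010204.
z = (0.794410 − 0.787)/0.010204 = 0.007410/0.010204 = 0.7262.
Two-sided p-value ≈ 2·Φ(−0.726) = 0.4677.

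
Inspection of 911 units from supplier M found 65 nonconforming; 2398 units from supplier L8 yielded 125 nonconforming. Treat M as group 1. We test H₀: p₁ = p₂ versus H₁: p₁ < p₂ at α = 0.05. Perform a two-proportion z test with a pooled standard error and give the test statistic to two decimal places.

z = 2.12

p̂₁ = 65/911 ≈ 0.0714, p̂₂ = 125/2398 ≈ 0.0521.
Pooled p̂ = (65+125)/(911+2398) = 190/3309 = 0.0574.
SE = √(p̂(1−p̂)(1/n₁+1/n₂)) = √(0.0574·0.9426·0.00151471) = √(8.19794e-05) = 0.0091.
z = (0.0714 − 0.0521)/0.0091 = 0.0193/0.0091 = 2.12.
p-value = P(Z < 2.123) ≈ 0.9831. With α = 0.05, fail to reject H₀.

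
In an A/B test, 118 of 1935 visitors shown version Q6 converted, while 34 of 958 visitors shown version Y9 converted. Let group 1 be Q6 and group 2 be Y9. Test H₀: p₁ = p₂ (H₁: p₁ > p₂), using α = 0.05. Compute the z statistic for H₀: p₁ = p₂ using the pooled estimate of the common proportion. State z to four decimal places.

z = 2.8921

p̂₁ = 118/1935 = 0.060982, p̂₂ = 34/958 = 0.035491.
Pooled p̂ = (118+34)/(1935+958) = 152/2893 = 0.052541.
SE = √(0.0497801 × 0.00156064) = 0.008814.
z = (0.060982 − 0.035491)/0.008814 = 0.025491/0.008814 = 2.8921.
p-value = P(Z > 2.892) ≈ 0.0019. With α = 0.05, reject H₀.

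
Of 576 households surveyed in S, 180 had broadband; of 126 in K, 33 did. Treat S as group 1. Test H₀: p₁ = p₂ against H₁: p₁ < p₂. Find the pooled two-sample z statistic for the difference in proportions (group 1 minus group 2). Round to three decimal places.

p̂₁ = 180/576 ≈ 0.31250, p̂₂ = 33/126 ≈ 0.26190.
Pooled p̂ = (180+33)/(576+126) = 213/702 = 0.30342.
SE = √(p̂(1−p̂)(1/n₁+1/n₂)) = √(0.30342·0.69658·0.00967262) = √(0.00204436) = 0.04521.
z = (0.31250 − 0.26190)/0.04521 = 0.05060/0.04521 = 1.119.

z = 1.119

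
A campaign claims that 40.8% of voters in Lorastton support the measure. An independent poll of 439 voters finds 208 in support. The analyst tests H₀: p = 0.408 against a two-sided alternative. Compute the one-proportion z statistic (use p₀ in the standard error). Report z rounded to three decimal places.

z = 2.805

p̂ = 208/439 = 0.47380.
Under H₀, SE = √(0.408·0.592/439) = √(0.000550196) = 0.02346.
z = (0.47380 − 0.408)/0.02346 = 0.06580/0.02346 = 2.805.
p-value = 2·P(Z > 2.805) ≈ 0.0050.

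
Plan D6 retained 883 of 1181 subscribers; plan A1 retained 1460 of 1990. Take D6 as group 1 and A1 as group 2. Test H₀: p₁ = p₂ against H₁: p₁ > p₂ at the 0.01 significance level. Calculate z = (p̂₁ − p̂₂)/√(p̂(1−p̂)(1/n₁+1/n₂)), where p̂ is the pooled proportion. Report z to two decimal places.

z = 0.87

p̂₁ = 883/1181 ≈ 0.7477, p̂₂ = 1460/1990 ≈ 0.7337.
Pooled p̂ = (883+1460)/(1181+1990) = 2343/3171 = 0.7389.
SE = √(p̂(1−p̂)(1/n₁+1/n₂)) = √(0.7389·0.2611·0.00134925) = √(0.000260318) = 0.0161.
z = (0.7477 − 0.7337)/0.0161 = 0.0140/0.0161 = 0.87.
p-value = P(Z > 0.868) ≈ 0.1927, so at α = 0.01 we fail to reject H₀.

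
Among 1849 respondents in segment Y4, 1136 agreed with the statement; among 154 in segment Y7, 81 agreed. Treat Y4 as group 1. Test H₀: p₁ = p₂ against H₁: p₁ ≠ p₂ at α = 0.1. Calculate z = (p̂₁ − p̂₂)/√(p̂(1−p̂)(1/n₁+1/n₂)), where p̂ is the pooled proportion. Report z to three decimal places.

z = 2.159

p̂₁ = 1136/1849 ≈ 0.61439, p̂₂ = 81/154 ≈ 0.52597.
Pooled p̂ = (1136+81)/(1849+154) = 1217/2003 = 0.60759.
SE = √(p̂(1−p̂)(1/n₁+1/n₂)) = √(0.60759·0.39241·0.00703434) = √(0.00167716) = 0.04095.
z = (0.61439 − 0.52597)/0.04095 = 0.08842/0.04095 = 2.159.
Two-sided p-value ≈ 2·Φ(−2.159) = 0.0309, so at α = 0.1 we reject H₀.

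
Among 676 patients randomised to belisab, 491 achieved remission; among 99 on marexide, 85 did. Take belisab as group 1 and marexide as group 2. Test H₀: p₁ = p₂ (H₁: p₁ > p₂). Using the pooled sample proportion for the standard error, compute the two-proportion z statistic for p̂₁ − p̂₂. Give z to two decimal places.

p̂₁ = 491/676 ≈ 0.7263, p̂₂ = 85/99 ≈ 0.8586.
Pooled p̂ = (491+85)/(676+99) = 576/775 = 0.7432.
SE = √(p̂(1−p̂)(1/n₁+1/n₂)) = √(0.7432·0.2568·0.0115803) = √(0.00221) = 0.0470.
z = (0.7263 − 0.8586)/0.0470 = -0.1323/0.0470 = -2.81.

z = -2.81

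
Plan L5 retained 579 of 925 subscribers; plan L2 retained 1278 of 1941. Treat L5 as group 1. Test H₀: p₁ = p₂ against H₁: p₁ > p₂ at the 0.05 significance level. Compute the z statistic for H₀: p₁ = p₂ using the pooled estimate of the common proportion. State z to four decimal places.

z = -1.7020

p̂₁ = 579/925 ≈ 0.625946, p̂₂ = 1278/1941 ≈ 0.658423.
Pooled p̂ = (579+1278)/(925+1941) = 1857/2866 = 0.647941.
SE = √(p̂(1−p̂)(1/n₁+1/n₂)) = √(0.647941·0.352059·0.00159628) = √(0.000364133) = 0.019082.
z = (0.625946 − 0.658423)/0.019082 = -0.032477/0.019082 = -1.7020.
p-value = P(Z > -1.702) ≈ 0.9556, so at α = 0.05 we fail to reject H₀.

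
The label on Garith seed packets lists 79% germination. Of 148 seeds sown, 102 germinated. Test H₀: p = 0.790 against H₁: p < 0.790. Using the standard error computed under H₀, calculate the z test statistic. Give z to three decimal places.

z = -3.011

p̂ = 102/148 ≈ 0.68919.
SE = √(p₀(1−p₀)/n) = √(0.1659/148) = 0.03348.
z = (0.68919 − 0.79)/0.03348 = -0.10081/0.03348 = -3.011.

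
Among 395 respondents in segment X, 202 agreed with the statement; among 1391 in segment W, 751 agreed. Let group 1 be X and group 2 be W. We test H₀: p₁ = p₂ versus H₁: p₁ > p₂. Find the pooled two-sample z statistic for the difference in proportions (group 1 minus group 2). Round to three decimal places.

z = -1.002

p̂₁ = 202/395 ≈ 0.51139, p̂₂ = 751/1391 ≈ 0.53990.
Pooled p̂ = (202+751)/(395+1391) = 953/1786 = 0.53359.
SE = √(p̂(1−p̂)(1/n₁+1/n₂)) = √(0.53359·0.46641·0.00325055) = √(0.00080897) = 0.02844.
z = (0.51139 − 0.53990)/0.02844 = -0.02851/0.02844 = -1.002.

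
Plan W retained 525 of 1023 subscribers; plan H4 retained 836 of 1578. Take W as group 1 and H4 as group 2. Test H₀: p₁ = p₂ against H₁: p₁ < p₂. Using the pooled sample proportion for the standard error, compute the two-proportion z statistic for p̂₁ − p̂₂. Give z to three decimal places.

z = -0.827

p̂₁ = 525/1023 ≈ 0.51320, p̂₂ = 836/1578 ≈ 0.52978.
Pooled p̂ = (525+836)/(1023+1578) = 1361/2601 = 0.52326.
SE = √(0.249459 × 0.00161123) = 0.02005.
z = (0.51320 − 0.52978)/0.02005 = -0.01658/0.02005 = -0.827.
p-value = P(Z < -0.827) ≈ 0.2040.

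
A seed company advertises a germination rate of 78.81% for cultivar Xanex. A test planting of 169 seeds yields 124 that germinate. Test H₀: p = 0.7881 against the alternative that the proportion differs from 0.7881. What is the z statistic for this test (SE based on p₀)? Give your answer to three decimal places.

p̂ = 124/169 ≈ 0.73373.
Standard error under H₀: √(0.7881×0.2119/169) = 0.03143.
z = (0.73373 − 0.7881)/0.03143 = -0.05437/0.03143 = -1.730.

z = -1.730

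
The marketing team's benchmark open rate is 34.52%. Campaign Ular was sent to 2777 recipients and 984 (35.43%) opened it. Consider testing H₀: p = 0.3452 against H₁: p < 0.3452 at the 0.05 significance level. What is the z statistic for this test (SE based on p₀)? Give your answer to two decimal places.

z = 1.01

p̂ = 984/2777 ≈ 0.3543.
Under H₀, SE = √(0.3452·0.6548/2777) = √(8.13961e-05) = 0.0090.
z = (0.3543 − 0.3452)/0.0090 = 0.0091/0.0090 = 1.01.
p-value = P(Z < 1.013) ≈ 0.8445. With α = 0.05, fail to reject H₀.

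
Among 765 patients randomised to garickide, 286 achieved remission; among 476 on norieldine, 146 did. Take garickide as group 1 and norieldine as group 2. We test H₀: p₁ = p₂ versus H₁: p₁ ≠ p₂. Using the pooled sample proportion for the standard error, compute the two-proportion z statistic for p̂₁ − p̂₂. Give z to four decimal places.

p̂₁ = 286/765 = 0.373856, p̂₂ = 146/476 = 0.306723.
Pooled p̂ = (286+146)/(765+476) = 432/1241 = 0.348106.
SE = √(0.226928 × 0.00340803) = 0.027810.
z = (0.373856 − 0.306723)/0.027810 = 0.067133/0.027810 = 2.4140.

z = 2.4140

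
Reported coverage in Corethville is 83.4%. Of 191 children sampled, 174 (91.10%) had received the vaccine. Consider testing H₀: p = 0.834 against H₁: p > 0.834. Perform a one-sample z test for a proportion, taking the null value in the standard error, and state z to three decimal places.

z = 2.860

p̂ = 174/191 = 0.91099.
SE = √(p₀(1−p₀)/n) = √(0.13844/191) = 0.02692.
z = (0.91099 − 0.834)/0.02692 = 0.07699/0.02692 = 2.860.
p-value = P(Z > 2.860) ≈ 0.0021.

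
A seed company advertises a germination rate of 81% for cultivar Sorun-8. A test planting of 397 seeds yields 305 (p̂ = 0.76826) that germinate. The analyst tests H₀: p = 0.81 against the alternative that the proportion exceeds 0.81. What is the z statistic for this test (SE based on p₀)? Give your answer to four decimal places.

p̂ = 305/397 ≈ 0.768262.
Under H₀, SE = √(0.81·0.19/397) = √(0.000387657) = 0.019689.
z = (0.768262 − 0.81)/0.019689 = -0.041738/0.019689 = -2.1199.

z = -2.1199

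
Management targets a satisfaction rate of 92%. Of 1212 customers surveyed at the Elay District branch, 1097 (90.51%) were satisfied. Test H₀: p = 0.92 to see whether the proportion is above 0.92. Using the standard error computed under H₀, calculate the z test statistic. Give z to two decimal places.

p̂ = 1097/1212 ≈ 0.9051.
Standard error under H₀: √(0.92×0.08/1212) = 0.0078.
z = (0.9051 − 0.92)/0.0078 = -0.0149/0.0078 = -1.91.
p-value = P(Z > -1.910) ≈ 0.9719.

z = -1.91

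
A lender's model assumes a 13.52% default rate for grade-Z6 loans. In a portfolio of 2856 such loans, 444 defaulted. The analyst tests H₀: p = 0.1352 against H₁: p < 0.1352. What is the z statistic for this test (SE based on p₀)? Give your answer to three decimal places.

z = 3.167

p̂ = 444/2856 = 0.155462.
SE = √(p₀(1−p₀)/n) = √(0.11692/2856) = 0.006398.
z = (0.155462 − 0.1352)/0.006398 = 0.020262/0.006398 = 3.167.
p-value = P(Z < 3.167) ≈ 0.9992.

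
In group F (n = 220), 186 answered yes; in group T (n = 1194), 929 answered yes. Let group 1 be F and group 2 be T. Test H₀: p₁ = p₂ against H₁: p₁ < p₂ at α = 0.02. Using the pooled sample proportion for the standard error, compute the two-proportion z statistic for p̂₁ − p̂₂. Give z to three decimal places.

z = 2.250

p̂₁ = 186/220 ≈ 0.845455, p̂₂ = 929/1194 ≈ 0.778057.
Pooled p̂ = (186+929)/(220+1194) = 1115/1414 = 0.788543.
SE = √(0.166743 × 0.00538298) = 0.029960.
z = (0.845455 − 0.778057)/0.029960 = 0.067398/0.029960 = 2.250.
p-value = P(Z < 2.250) ≈ 0.9878, so at α = 0.02 we fail to reject H₀.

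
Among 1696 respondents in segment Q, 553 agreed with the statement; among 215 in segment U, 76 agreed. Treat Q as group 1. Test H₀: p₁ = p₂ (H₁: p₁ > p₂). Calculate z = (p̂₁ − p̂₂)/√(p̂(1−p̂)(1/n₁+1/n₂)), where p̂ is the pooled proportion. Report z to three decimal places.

z = -0.806

p̂₁ = 553/1696 = 0.32606, p̂₂ = 76/215 = 0.35349.
Pooled p̂ = (553+76)/(1696+215) = 629/1911 = 0.32915.
SE = √(0.220809 × 0.00524079) = 0.03402.
z = (0.32606 − 0.35349)/0.03402 = -0.02743/0.03402 = -0.806.
p-value = P(Z > -0.806) ≈ 0.7900.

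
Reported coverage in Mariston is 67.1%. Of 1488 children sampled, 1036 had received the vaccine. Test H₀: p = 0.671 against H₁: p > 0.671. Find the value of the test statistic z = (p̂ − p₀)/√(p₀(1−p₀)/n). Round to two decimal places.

p̂ = 1036/1488 ≈ 0.6962.
SE = √(p₀(1−p₀)/n) = √(0.22076/1488) = 0.0122.
z = (0.6962 − 0.671)/0.0122 = 0.0252/0.0122 = 2.07.
p-value = P(Z > 2.072) ≈ 0.0191.

z = 2.07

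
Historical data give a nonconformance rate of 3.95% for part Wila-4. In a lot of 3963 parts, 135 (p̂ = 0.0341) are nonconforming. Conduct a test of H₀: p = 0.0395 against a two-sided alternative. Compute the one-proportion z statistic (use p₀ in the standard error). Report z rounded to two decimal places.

p̂ = 135/3963 ≈ 0.03407.
SE = √(p₀(1−p₀)/n) = √(0.03794/3963) = 0.00309.
z = (0.03407 − 0.0395)/0.00309 = -0.00543/0.00309 = -1.76.
Two-sided p-value ≈ 2·Φ(−1.757) = 0.0790.

z = -1.76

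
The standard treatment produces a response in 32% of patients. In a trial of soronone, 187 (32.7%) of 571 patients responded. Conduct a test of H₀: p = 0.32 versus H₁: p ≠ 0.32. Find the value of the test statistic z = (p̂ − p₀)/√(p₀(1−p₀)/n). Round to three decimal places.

z = 0.384

p̂ = 187/571 = 0.32750.
Standard error under H₀: √(0.32×0.68/571) = 0.01952.
z = (0.32750 − 0.32)/0.01952 = 0.00750/0.01952 = 0.384.
p-value = 2·P(Z > 0.384) ≈ 0.7010.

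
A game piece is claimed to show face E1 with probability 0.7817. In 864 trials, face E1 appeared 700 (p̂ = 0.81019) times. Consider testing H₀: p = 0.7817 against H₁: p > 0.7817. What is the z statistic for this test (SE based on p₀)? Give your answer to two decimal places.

z = 2.03

p̂ = 700/864 ≈ 0.81019.
Under H₀, SE = √(0.7817·0.2183/864) = √(0.000197506) = 0.01405.
z = (0.81019 − 0.7817)/0.01405 = 0.02849/0.01405 = 2.03.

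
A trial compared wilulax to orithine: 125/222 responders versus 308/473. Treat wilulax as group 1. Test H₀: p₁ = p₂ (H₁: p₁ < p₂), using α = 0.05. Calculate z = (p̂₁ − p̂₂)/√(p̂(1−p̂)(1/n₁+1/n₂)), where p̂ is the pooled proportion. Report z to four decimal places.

z = -2.2345

p̂₁ = 125/222 ≈ 0.563063, p̂₂ = 308/473 ≈ 0.651163.
Pooled p̂ = (125+308)/(222+473) = 433/695 = 0.623022.
SE = √(0.234866 × 0.00661867) = 0.039427.
z = (0.563063 − 0.651163)/0.039427 = -0.088100/0.039427 = -2.2345.
p-value = P(Z < -2.234) ≈ 0.0127, so at α = 0.05 we reject H₀.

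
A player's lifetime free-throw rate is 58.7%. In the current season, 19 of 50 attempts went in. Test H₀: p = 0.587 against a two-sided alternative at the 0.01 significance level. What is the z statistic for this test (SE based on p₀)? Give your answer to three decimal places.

p̂ = 19/50 = 0.38000.
SE = √(p₀(1−p₀)/n) = √(0.24243/50) = 0.06963.
z = (0.38000 − 0.587)/0.06963 = -0.20700/0.06963 = -2.973.
p-value = 2·P(Z > 2.973) ≈ 0.0030. With α = 0.01, reject H₀.

z = -2.973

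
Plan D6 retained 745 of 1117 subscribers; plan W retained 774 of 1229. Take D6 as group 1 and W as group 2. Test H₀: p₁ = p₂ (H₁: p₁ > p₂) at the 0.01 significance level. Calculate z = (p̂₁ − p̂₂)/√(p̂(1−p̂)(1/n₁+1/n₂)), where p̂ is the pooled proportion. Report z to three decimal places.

z = 1.883

p̂₁ = 745/1117 = 0.66697, p̂₂ = 774/1229 = 0.62978.
Pooled p̂ = (745+774)/(1117+1229) = 1519/2346 = 0.64749.
SE = √(p̂(1−p̂)(1/n₁+1/n₂)) = √(0.64749·0.35251·0.00170892) = √(0.000390059) = 0.01975.
z = (0.66697 − 0.62978)/0.01975 = 0.03719/0.01975 = 1.883.
p-value = P(Z > 1.883) ≈ 0.0299; since p > α = 0.01, fail to reject H₀.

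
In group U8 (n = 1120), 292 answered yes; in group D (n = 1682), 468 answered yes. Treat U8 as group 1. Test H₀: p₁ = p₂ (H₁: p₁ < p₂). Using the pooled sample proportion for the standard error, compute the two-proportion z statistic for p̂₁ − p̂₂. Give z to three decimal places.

z = -1.022

p̂₁ = 292/1120 ≈ 0.26071, p̂₂ = 468/1682 ≈ 0.27824.
Pooled p̂ = (292+468)/(1120+1682) = 760/2802 = 0.27123.
SE = √(0.197666 × 0.00148739) = 0.01715.
z = (0.26071 − 0.27824)/0.01715 = -0.01753/0.01715 = -1.022.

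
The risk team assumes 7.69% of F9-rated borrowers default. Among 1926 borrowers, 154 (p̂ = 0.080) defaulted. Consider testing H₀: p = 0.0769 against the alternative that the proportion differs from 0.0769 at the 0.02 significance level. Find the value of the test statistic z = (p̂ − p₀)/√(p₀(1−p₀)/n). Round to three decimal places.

z = 0.504

p̂ = 154/1926 ≈ 0.07996.
Under H₀, SE = √(0.0769·0.9231/1926) = √(3.68569e-05) = 0.00607.
z = (0.07996 − 0.0769)/0.00607 = 0.00306/0.00607 = 0.504.
Two-sided p-value ≈ 2·Φ(−0.504) = 0.6144, so at α = 0.02 we fail to reject H₀.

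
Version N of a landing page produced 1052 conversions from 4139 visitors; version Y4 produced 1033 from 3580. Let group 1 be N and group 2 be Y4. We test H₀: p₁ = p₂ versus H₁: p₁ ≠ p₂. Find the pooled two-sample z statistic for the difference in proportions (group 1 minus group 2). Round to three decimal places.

p̂₁ = 1052/4139 ≈ 0.254168, p̂₂ = 1033/3580 ≈ 0.288547.
Pooled p̂ = (1052+1033)/(4139+3580) = 2085/7719 = 0.270113.
SE = √(p̂(1−p̂)(1/n₁+1/n₂)) = √(0.270113·0.729887·0.000520934) = √(0.000102703) = 0.010134.
z = (0.254168 − 0.288547)/0.010134 = -0.034379/0.010134 = -3.392.
p-value = 2·P(Z > 3.392) ≈ 0.0007.

z = -3.392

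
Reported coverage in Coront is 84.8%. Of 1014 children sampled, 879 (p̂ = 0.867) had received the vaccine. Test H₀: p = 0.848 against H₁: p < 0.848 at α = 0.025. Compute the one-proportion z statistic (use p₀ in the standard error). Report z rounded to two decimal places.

z = 1.67

p̂ = 879/1014 = 0.8669.
Standard error under H₀: √(0.848×0.152/1014) = 0.0113.
z = (0.8669 − 0.848)/0.0113 = 0.0189/0.0113 = 1.67.
p-value = P(Z < 1.673) ≈ 0.9528. With α = 0.025, fail to reject H₀.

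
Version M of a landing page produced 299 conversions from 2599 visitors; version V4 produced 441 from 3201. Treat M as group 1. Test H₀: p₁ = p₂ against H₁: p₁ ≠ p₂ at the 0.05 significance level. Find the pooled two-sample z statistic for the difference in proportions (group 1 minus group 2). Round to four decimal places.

z = -2.5797

p̂₁ = 299/2599 ≈ 0.115044, p̂₂ = 441/3201 ≈ 0.137769.
Pooled p̂ = (299+441)/(2599+3201) = 740/5800 = 0.127586.
SE = √(p̂(1−p̂)(1/n₁+1/n₂)) = √(0.127586·0.872414·0.000697166) = √(7.76001e-05) = 0.008809.
z = (0.115044 − 0.137769)/0.008809 = -0.022725/0.008809 = -2.5797.
p-value = 2·P(Z > 2.580) ≈ 0.0099. With α = 0.05, reject H₀.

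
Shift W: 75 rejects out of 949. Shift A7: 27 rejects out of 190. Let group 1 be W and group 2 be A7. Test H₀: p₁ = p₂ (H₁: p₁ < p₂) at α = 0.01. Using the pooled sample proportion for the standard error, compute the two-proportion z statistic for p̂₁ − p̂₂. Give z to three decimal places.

z = -2.779

p̂₁ = 75/949 ≈ 0.079031, p̂₂ = 27/190 ≈ 0.142105.
Pooled p̂ = (75+27)/(949+190) = 102/1139 = 0.089552.
SE = √(0.0815326 × 0.0063169) = 0.022694.
z = (0.079031 − 0.142105)/0.022694 = -0.063074/0.022694 = -2.779.
p-value = P(Z < -2.779) ≈ 0.0027; since p < α = 0.01, reject H₀.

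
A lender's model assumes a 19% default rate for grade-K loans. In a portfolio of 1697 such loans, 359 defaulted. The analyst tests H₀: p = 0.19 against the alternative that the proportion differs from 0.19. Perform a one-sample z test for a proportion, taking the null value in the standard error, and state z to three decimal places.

z = 2.263

p̂ = 359/1697 ≈ 0.211550.
Under H₀, SE = √(0.19·0.81/1697) = √(9.06895e-05) = 0.009523.
z = (0.211550 − 0.19)/0.009523 = 0.021550/0.009523 = 2.263.
Two-sided p-value ≈ 2·Φ(−2.263) = 0.0236.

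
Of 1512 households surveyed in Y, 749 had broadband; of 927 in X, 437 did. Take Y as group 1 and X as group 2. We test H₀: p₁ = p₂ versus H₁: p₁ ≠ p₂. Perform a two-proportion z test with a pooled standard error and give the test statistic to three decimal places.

z = 1.149

p̂₁ = 749/1512 = 0.49537, p̂₂ = 437/927 = 0.47141.
Pooled p̂ = (749+437)/(1512+927) = 1186/2439 = 0.48626.
SE = √(0.249811 × 0.00174012) = 0.02085.
z = (0.49537 − 0.47141)/0.02085 = 0.02396/0.02085 = 1.149.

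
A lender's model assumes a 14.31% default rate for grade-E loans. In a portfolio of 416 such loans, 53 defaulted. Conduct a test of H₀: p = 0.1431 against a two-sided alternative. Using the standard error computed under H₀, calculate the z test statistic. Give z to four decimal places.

z = -0.9142

p̂ = 53/416 = 0.127404.
SE = √(p₀(1−p₀)/n) = √(0.12262/416) = 0.017169.
z = (0.127404 − 0.1431)/0.017169 = -0.015696/0.017169 = -0.9142.
Two-sided p-value ≈ 2·Φ(−0.914) = 0.3606.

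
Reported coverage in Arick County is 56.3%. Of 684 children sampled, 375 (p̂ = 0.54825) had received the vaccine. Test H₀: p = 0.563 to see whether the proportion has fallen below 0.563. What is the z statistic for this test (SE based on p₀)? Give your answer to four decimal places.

z = -0.7780

p̂ = 375/684 ≈ 0.5482456.
Standard error under H₀: √(0.563×0.437/684) = 0.0189656.
z = (0.5482456 − 0.563)/0.0189656 = -0.0147544/0.0189656 = -0.7780.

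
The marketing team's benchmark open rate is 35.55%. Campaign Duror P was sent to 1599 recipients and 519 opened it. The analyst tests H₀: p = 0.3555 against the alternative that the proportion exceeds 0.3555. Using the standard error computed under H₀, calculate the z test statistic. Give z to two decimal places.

z = -2.58

p̂ = 519/1599 = 0.3246.
Standard error under H₀: √(0.3555×0.6445/1599) = 0.0120.
z = (0.3246 − 0.3555)/0.0120 = -0.0309/0.0120 = -2.58.
p-value = P(Z > -2.583) ≈ 0.9951.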